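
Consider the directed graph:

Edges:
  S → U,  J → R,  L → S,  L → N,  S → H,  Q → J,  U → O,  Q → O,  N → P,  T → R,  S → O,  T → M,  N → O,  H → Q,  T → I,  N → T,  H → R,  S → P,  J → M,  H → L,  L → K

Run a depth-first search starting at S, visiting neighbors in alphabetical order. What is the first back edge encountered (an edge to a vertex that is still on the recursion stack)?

DFS from S (visiting neighbors in alphabetical order); mark gray on enter, black on exit:
S gray
  H gray
    L gray
      K gray
      K black
      N gray
        O gray
        O black
        P gray
        P black
        T gray
          I gray
          I black
          M gray
          M black
          R gray
          R black
        T black
      N black
      L→S: S is gray → back edge
First back edge: L → S.

L->S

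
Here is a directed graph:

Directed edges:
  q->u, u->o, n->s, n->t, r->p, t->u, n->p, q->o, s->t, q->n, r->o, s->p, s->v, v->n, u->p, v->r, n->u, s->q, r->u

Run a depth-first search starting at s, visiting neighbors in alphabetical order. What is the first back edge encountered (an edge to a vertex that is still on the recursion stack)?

DFS from s (visiting neighbors in alphabetical order); mark gray on enter, black on exit:
s gray
  p gray
  p black
  q gray
    n gray
      n→p: p black — skip
      n→s: s is gray → back edge
First back edge: n → s.

n→s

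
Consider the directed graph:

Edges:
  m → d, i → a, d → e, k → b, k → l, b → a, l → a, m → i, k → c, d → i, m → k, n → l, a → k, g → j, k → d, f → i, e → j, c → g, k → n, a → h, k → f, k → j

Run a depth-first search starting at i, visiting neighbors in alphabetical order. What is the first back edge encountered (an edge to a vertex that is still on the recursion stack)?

DFS from i (visiting neighbors in alphabetical order); mark gray on enter, black on exit:
i gray
  a gray
    h gray
    h black
    k gray
      b gray
        b→a: a is gray → back edge
First back edge: b → a.

b->a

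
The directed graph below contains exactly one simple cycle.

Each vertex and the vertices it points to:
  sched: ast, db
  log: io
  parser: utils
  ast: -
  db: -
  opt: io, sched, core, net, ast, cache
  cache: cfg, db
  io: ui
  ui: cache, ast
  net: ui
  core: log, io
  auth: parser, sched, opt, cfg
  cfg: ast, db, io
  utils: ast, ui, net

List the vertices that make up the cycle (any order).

DFS with gray/black marking from cache:
cache gray
  cfg gray
    ast gray
    ast black
    db gray
    db black
    io gray
      ui gray
        ui→cache: cache is gray → back edge
Back edge closes the cycle cache → cfg → io → ui → cache; its vertices are {io, ui, cfg, cache}.

io, ui, cfg, cache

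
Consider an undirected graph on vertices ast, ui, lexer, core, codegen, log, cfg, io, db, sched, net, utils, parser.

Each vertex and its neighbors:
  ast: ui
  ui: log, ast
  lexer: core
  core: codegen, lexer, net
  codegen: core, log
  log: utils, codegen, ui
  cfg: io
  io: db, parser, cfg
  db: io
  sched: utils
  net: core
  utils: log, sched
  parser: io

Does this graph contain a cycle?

DFS, tracking each vertex's parent; an edge to a visited non-parent vertex closes a cycle.
Start from ui:
visit ui (parent –)
  visit log (parent ui)
    visit utils (parent log)
      utils–log: parent, skip
      visit sched (parent utils)
        sched–utils: parent, skip
    visit codegen (parent log)
      visit core (parent codegen)
        core–codegen: parent, skip
        visit lexer (parent core)
          lexer–core: parent, skip
        visit net (parent core)
          net–core: parent, skip
      codegen–log: parent, skip
    log–ui: parent, skip
  visit ast (parent ui)
    ast–ui: parent, skip
visit cfg (parent –)
  visit io (parent cfg)
    visit db (parent io)
      db–io: parent, skip
    visit parser (parent io)
      parser–io: parent, skip
    io–cfg: parent, skip
No non-parent visited neighbor found — the graph is a forest.

No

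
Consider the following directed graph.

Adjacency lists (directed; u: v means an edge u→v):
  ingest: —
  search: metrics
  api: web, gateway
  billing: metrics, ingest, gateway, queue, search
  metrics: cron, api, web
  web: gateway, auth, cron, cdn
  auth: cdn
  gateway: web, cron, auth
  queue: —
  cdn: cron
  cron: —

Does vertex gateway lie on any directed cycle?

Yes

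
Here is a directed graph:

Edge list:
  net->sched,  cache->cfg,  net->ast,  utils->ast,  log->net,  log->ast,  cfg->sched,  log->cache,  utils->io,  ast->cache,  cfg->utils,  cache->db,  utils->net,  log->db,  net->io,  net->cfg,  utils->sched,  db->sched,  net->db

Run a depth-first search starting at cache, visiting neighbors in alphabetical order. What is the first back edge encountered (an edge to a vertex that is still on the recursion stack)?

DFS from cache (visiting neighbors in alphabetical order); mark gray on enter, black on exit:
cache gray
  cfg gray
    sched gray
    sched black
    utils gray
      ast gray
        ast→cache: cache is gray → back edge
First back edge: ast → cache.

ast->cache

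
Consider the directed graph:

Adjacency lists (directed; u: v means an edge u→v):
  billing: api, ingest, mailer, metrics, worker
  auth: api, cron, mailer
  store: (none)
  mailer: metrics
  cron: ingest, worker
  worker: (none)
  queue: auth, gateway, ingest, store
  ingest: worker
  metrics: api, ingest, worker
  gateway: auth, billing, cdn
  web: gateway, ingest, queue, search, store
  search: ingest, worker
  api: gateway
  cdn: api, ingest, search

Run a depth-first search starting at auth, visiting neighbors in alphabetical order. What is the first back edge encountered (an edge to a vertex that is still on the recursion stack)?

DFS from auth (visiting neighbors in alphabetical order); mark gray on enter, black on exit:
auth gray
  api gray
    gateway gray
      gateway→auth: auth is gray → back edge
First back edge: gateway → auth.

gateway->auth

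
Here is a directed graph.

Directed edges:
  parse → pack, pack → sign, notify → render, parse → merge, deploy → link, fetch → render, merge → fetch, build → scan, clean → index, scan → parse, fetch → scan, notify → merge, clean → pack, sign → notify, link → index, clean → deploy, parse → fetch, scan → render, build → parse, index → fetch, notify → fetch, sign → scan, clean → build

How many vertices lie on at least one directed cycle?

A vertex is on a directed cycle iff it belongs to a strongly connected component of size ≥ 2 (or has a self-loop).
The vertices on cycles are {pack, scan, sign, fetch, merge, parse, notify} — 7 in total.

7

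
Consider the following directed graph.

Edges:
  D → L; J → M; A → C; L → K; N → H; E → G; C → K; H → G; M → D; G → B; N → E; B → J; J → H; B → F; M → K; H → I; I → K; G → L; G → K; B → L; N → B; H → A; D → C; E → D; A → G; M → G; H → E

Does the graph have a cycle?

DFS with white/gray/black marking, starting from H:
H gray
  G gray
    L gray
      K gray
      K black
    L black
    G→K: K black — skip
    B gray
      F gray
      F black
      B→L: L black — skip
      J gray
        M gray
          M→K: K black — skip
          D gray
            C gray
              C→K: K black — skip
            C black
            D→L: L black — skip
          D black
          M→G: G is gray → back edge
Back edge found, so a cycle exists: G → B → J → M → G.

Yes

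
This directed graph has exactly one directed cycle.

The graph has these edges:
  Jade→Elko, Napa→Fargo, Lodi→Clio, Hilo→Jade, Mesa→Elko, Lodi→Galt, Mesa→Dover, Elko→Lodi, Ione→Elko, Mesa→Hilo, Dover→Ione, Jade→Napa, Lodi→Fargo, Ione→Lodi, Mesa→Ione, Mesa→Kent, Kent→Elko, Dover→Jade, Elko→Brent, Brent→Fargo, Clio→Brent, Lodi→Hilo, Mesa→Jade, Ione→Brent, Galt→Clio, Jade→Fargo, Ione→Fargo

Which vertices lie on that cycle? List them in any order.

DFS with gray/black marking from Jade:
Jade gray
  Napa gray
    Fargo gray
    Fargo black
  Napa black
  Jade→Fargo: Fargo black — skip
  Elko gray
    Brent gray
      Brent→Fargo: Fargo black — skip
    Brent black
    Lodi gray
      Galt gray
        Clio gray
          Clio→Brent: Brent black — skip
        Clio black
      Galt black
      Hilo gray
        Hilo→Jade: Jade is gray → back edge
Back edge closes the cycle Jade → Elko → Lodi → Hilo → Jade; its vertices are {Elko, Hilo, Jade, Lodi}.

Elko, Hilo, Jade, Lodi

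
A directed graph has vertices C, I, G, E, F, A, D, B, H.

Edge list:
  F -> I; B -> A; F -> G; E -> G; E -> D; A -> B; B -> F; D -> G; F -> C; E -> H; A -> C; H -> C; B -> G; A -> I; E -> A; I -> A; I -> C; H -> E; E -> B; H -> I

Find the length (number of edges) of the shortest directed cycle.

2

For each vertex v, BFS finds the shortest path from v back to v.
The shortest such closed walk is H → E → H, length 2.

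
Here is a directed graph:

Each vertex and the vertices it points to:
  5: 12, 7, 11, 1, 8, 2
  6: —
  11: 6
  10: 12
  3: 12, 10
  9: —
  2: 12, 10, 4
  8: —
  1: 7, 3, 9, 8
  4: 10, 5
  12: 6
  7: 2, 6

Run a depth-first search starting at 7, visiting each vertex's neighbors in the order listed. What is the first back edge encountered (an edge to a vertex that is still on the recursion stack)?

DFS from 7 (visiting each vertex's neighbors in the order listed); mark gray on enter, black on exit:
7 gray
  2 gray
    12 gray
      6 gray
      6 black
    12 black
    10 gray
      10→12: 12 black — skip
    10 black
    4 gray
      4→10: 10 black — skip
      5 gray
        5→12: 12 black — skip
        5→7: 7 is gray → back edge
First back edge: 5 → 7.

5->7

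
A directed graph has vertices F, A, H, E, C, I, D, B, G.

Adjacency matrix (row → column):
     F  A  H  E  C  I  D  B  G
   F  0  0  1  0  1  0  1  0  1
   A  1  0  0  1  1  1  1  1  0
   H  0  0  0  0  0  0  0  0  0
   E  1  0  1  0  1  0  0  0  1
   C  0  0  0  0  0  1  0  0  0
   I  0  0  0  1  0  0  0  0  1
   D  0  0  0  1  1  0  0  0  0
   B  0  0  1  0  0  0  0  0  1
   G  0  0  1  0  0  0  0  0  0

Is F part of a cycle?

F is on a cycle iff F can reach itself via ≥1 edge.
F → D → E → F — yes.

Yes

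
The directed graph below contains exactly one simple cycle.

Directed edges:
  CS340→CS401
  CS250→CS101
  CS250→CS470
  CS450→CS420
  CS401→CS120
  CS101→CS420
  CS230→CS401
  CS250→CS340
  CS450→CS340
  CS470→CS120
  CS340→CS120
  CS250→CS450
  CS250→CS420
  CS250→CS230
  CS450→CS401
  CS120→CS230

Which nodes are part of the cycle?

DFS with gray/black marking from CS230:
CS230 gray
  CS401 gray
    CS120 gray
      CS120→CS230: CS230 is gray → back edge
Back edge closes the cycle CS230 → CS401 → CS120 → CS230; its vertices are {CS120, CS230, CS401}.

CS120, CS230, CS401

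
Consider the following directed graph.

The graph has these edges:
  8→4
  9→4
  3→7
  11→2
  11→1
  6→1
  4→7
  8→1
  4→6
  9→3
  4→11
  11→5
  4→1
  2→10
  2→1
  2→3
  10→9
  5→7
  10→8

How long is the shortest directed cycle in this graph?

For each vertex v, BFS finds the shortest path from v back to v.
The shortest such closed walk is 4 → 11 → 2 → 10 → 9 → 4, length 5.

5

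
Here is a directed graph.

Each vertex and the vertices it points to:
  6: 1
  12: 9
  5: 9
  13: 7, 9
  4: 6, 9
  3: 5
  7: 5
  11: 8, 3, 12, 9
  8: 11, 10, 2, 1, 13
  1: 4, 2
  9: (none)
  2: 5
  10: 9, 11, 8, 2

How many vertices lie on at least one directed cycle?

6

A vertex is on a directed cycle iff it belongs to a strongly connected component of size ≥ 2 (or has a self-loop).
The vertices on cycles are {1, 4, 6, 8, 10, 11} — 6 in total.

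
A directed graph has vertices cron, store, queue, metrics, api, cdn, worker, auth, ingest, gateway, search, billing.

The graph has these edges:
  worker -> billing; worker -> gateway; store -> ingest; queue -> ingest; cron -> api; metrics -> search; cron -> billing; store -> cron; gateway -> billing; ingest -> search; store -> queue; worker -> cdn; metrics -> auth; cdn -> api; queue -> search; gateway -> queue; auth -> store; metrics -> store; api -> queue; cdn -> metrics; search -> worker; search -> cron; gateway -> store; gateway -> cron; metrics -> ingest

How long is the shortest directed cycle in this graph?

For each vertex v, BFS finds the shortest path from v back to v.
The shortest such closed walk is worker → gateway → queue → search → worker, length 4.

4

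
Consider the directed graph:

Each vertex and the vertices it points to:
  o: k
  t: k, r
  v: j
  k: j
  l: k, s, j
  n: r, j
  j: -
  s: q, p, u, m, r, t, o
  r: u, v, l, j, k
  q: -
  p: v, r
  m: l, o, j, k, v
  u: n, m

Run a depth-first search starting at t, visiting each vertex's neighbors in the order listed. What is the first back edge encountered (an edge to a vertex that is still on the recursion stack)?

DFS from t (visiting each vertex's neighbors in the order listed); mark gray on enter, black on exit:
t gray
  k gray
    j gray
    j black
  k black
  r gray
    u gray
      n gray
        n→r: r is gray → back edge
First back edge: n → r.

n->r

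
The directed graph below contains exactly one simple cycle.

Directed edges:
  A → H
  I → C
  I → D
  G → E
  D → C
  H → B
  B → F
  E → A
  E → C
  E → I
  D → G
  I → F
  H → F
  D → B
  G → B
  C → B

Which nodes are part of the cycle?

DFS with gray/black marking from E:
E gray
  A gray
    H gray
      B gray
        F gray
        F black
      B black
      H→F: F black — skip
    H black
  A black
  C gray
    C→B: B black — skip
  C black
  I gray
    D gray
      D→C: C black — skip
      D→B: B black — skip
      G gray
        G→E: E is gray → back edge
Back edge closes the cycle E → I → D → G → E; its vertices are {D, E, G, I}.

D, E, G, I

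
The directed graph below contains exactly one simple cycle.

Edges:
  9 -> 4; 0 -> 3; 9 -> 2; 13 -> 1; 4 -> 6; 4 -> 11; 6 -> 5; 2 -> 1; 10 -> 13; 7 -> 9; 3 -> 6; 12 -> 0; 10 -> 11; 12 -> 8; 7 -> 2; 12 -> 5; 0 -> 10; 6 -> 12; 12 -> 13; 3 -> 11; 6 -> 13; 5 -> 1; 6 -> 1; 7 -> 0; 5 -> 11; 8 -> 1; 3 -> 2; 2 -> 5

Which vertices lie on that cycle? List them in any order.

0, 3, 6, 12

DFS with gray/black marking from 0:
0 gray
  3 gray
    2 gray
      1 gray
      1 black
      5 gray
        11 gray
        11 black
        5→1: 1 black — skip
      5 black
    2 black
    3→11: 11 black — skip
    6 gray
      12 gray
        12→0: 0 is gray → back edge
Back edge closes the cycle 0 → 3 → 6 → 12 → 0; its vertices are {0, 3, 6, 12}.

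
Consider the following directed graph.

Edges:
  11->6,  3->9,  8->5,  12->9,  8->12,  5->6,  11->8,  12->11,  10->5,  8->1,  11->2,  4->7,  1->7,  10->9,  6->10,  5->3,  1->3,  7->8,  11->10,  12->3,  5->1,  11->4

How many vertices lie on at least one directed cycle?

A vertex is on a directed cycle iff it belongs to a strongly connected component of size ≥ 2 (or has a self-loop).
The vertices on cycles are {1, 4, 5, 6, 7, 8, 10, 11, 12} — 9 in total.

9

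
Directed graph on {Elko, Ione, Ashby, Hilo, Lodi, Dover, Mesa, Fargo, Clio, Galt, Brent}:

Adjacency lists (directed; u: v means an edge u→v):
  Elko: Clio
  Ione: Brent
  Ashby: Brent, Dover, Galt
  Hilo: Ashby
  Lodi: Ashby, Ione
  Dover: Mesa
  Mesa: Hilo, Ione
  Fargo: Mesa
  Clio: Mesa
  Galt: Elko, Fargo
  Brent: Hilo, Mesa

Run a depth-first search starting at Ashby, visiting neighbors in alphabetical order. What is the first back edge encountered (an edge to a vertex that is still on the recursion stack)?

DFS from Ashby (visiting neighbors in alphabetical order); mark gray on enter, black on exit:
Ashby gray
  Brent gray
    Hilo gray
      Hilo→Ashby: Ashby is gray → back edge
First back edge: Hilo → Ashby.

Hilo->Ashby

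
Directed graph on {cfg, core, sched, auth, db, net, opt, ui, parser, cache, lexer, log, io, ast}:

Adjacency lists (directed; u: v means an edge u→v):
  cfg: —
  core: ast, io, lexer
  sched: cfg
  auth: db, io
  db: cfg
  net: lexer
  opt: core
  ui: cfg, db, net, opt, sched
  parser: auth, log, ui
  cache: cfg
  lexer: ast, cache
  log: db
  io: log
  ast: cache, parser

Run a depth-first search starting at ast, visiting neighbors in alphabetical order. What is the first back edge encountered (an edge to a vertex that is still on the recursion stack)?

lexer->ast

DFS from ast (visiting neighbors in alphabetical order); mark gray on enter, black on exit:
ast gray
  cache gray
    cfg gray
    cfg black
  cache black
  parser gray
    auth gray
      db gray
        db→cfg: cfg black — skip
      db black
      io gray
        log gray
          log→db: db black — skip
        log black
      io black
    auth black
    parser→log: log black — skip
    ui gray
      ui→cfg: cfg black — skip
      ui→db: db black — skip
      net gray
        lexer gray
          lexer→ast: ast is gray → back edge
First back edge: lexer → ast.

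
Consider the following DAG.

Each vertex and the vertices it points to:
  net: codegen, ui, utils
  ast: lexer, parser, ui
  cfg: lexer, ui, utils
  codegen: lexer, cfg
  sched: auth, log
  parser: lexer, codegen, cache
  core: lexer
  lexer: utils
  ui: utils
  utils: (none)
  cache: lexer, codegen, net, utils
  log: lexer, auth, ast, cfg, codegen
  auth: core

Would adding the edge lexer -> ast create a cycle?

Adding lexer→ast creates a cycle iff ast can already reach lexer.
Path from ast: ast → lexer.
So ast → … → lexer → ast is a cycle.

Yes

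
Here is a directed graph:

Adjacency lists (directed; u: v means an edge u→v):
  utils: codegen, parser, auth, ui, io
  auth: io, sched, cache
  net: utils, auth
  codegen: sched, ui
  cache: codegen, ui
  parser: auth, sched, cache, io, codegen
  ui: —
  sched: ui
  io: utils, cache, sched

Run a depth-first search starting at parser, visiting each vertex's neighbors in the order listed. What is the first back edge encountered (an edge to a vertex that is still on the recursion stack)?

DFS from parser (visiting each vertex's neighbors in the order listed); mark gray on enter, black on exit:
parser gray
  auth gray
    io gray
      utils gray
        codegen gray
          sched gray
            ui gray
            ui black
          sched black
          codegen→ui: ui black — skip
        codegen black
        utils→parser: parser is gray → back edge
First back edge: utils → parser.

utils→parser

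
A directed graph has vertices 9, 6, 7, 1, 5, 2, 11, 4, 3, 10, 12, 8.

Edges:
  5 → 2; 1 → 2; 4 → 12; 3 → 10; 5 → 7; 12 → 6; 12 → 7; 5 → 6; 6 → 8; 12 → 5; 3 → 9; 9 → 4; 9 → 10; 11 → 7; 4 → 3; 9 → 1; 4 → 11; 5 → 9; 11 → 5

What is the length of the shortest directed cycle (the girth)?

3

For each vertex v, BFS finds the shortest path from v back to v.
The shortest such closed walk is 9 → 4 → 3 → 9, length 3.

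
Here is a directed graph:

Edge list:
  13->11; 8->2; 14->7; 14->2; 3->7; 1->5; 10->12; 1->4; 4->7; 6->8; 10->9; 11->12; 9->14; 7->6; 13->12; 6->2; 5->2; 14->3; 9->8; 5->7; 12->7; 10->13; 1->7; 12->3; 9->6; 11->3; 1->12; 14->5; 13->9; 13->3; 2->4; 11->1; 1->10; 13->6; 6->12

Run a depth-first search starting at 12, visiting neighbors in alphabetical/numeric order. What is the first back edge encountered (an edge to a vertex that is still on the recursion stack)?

DFS from 12 (visiting neighbors in alphabetical/numeric order); mark gray on enter, black on exit:
12 gray
  3 gray
    7 gray
      6 gray
        2 gray
          4 gray
            4→7: 7 is gray → back edge
First back edge: 4 → 7.

4->7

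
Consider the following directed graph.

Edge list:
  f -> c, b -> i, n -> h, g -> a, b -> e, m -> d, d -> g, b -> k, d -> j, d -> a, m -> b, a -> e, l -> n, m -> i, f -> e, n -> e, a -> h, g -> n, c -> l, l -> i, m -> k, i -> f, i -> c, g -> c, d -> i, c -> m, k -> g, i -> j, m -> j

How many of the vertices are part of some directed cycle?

9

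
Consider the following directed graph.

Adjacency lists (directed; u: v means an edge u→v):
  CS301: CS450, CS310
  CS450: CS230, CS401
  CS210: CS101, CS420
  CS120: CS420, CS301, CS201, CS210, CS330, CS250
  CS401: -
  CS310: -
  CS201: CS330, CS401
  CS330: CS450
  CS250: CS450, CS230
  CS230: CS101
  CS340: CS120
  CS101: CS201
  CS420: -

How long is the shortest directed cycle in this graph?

5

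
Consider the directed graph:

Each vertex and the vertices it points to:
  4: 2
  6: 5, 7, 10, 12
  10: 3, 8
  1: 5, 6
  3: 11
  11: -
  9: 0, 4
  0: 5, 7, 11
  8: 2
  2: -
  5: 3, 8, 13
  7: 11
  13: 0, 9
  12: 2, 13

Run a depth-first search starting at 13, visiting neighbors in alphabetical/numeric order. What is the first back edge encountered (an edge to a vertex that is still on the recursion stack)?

DFS from 13 (visiting neighbors in alphabetical/numeric order); mark gray on enter, black on exit:
13 gray
  0 gray
    5 gray
      3 gray
        11 gray
        11 black
      3 black
      8 gray
        2 gray
        2 black
      8 black
      5→13: 13 is gray → back edge
First back edge: 5 → 13.

5→13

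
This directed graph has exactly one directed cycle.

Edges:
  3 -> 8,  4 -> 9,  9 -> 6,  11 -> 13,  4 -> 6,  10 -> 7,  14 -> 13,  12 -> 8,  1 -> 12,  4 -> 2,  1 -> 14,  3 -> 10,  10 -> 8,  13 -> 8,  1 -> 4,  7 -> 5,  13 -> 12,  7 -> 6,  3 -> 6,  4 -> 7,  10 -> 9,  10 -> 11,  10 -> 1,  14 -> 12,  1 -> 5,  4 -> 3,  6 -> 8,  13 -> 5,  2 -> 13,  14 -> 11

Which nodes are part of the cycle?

1, 3, 4, 10

DFS with gray/black marking from 3:
3 gray
  10 gray
    8 gray
    8 black
    7 gray
      5 gray
      5 black
      6 gray
        6→8: 8 black — skip
      6 black
    7 black
    1 gray
      12 gray
        12→8: 8 black — skip
      12 black
      1→5: 5 black — skip
      4 gray
        4→7: 7 black — skip
        4→3: 3 is gray → back edge
Back edge closes the cycle 3 → 10 → 1 → 4 → 3; its vertices are {1, 3, 4, 10}.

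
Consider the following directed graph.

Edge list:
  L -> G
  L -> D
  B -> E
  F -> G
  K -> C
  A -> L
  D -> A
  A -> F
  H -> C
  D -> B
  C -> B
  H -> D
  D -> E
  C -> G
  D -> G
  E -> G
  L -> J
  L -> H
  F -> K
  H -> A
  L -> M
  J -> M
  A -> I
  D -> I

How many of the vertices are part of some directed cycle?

4

A vertex is on a directed cycle iff it belongs to a strongly connected component of size ≥ 2 (or has a self-loop).
The vertices on cycles are {A, D, H, L} — 4 in total.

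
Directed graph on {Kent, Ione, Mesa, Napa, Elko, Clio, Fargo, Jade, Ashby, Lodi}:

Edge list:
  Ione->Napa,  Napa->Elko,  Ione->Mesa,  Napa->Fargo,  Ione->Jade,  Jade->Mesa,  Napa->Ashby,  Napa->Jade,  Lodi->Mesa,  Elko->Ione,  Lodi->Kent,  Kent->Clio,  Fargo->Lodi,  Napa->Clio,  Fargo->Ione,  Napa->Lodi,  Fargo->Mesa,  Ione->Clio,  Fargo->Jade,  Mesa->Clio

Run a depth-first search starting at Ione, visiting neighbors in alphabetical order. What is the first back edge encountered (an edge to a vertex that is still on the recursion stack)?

Elko->Ione

DFS from Ione (visiting neighbors in alphabetical order); mark gray on enter, black on exit:
Ione gray
  Clio gray
  Clio black
  Jade gray
    Mesa gray
      Mesa→Clio: Clio black — skip
    Mesa black
  Jade black
  Ione→Mesa: Mesa black — skip
  Napa gray
    Ashby gray
    Ashby black
    Napa→Clio: Clio black — skip
    Elko gray
      Elko→Ione: Ione is gray → back edge
First back edge: Elko → Ione.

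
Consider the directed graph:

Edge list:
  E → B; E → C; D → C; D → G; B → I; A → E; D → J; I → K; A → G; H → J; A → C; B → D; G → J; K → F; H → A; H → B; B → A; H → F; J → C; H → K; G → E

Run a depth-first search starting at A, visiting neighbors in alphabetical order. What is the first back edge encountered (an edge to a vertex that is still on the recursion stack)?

DFS from A (visiting neighbors in alphabetical order); mark gray on enter, black on exit:
A gray
  C gray
  C black
  E gray
    B gray
      B→A: A is gray → back edge
First back edge: B → A.

B->A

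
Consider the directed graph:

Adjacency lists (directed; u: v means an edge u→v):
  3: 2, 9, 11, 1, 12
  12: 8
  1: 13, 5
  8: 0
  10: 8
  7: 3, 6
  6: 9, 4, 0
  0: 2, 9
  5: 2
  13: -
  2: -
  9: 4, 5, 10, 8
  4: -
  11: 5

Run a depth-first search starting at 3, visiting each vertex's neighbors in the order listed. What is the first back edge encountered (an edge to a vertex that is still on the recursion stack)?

0→9

DFS from 3 (visiting each vertex's neighbors in the order listed); mark gray on enter, black on exit:
3 gray
  2 gray
  2 black
  9 gray
    4 gray
    4 black
    5 gray
      5→2: 2 black — skip
    5 black
    10 gray
      8 gray
        0 gray
          0→2: 2 black — skip
          0→9: 9 is gray → back edge
First back edge: 0 → 9.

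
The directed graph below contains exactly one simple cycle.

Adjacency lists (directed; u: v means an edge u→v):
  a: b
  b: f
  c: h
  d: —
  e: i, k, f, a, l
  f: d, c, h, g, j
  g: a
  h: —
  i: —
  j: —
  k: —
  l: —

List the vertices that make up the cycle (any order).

a, b, f, g

DFS with gray/black marking from f:
f gray
  d gray
  d black
  c gray
    h gray
    h black
  c black
  f→h: h black — skip
  g gray
    a gray
      b gray
        b→f: f is gray → back edge
Back edge closes the cycle f → g → a → b → f; its vertices are {a, b, f, g}.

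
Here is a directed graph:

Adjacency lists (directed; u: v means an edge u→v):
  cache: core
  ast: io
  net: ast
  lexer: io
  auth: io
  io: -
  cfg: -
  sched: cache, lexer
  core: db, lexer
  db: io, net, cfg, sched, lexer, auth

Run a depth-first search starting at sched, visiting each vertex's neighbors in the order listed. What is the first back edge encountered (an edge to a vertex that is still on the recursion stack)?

db->sched

DFS from sched (visiting each vertex's neighbors in the order listed); mark gray on enter, black on exit:
sched gray
  cache gray
    core gray
      db gray
        io gray
        io black
        net gray
          ast gray
            ast→io: io black — skip
          ast black
        net black
        cfg gray
        cfg black
        db→sched: sched is gray → back edge
First back edge: db → sched.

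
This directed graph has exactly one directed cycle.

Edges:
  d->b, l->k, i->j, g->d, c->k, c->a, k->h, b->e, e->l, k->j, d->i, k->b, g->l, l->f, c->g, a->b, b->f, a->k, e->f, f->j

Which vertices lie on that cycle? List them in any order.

DFS with gray/black marking from k:
k gray
  h gray
  h black
  j gray
  j black
  b gray
    e gray
      l gray
        l→k: k is gray → back edge
Back edge closes the cycle k → b → e → l → k; its vertices are {b, e, k, l}.

b, e, k, l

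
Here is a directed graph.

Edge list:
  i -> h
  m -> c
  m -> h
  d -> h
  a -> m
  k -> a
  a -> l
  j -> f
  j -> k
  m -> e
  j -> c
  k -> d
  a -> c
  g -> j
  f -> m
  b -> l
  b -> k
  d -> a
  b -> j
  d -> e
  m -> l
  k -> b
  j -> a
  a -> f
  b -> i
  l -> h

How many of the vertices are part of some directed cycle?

3

A vertex is on a directed cycle iff it belongs to a strongly connected component of size ≥ 2 (or has a self-loop).
The vertices on cycles are {b, j, k} — 3 in total.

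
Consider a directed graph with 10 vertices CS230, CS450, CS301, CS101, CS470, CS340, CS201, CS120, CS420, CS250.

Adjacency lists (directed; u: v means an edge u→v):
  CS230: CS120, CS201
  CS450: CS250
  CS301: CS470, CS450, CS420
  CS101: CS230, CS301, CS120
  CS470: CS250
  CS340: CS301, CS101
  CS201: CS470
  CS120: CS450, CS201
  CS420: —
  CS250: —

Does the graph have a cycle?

No

DFS with white/gray/black marking, starting from CS420:
CS420 gray
CS420 black
CS230 gray
  CS120 gray
    CS450 gray
      CS250 gray
      CS250 black
    CS450 black
    CS201 gray
      CS470 gray
        CS470→CS250: CS250 black — skip
      CS470 black
    CS201 black
  CS120 black
  CS230→CS201: CS201 black — skip
CS230 black
CS301 gray
  CS301→CS470: CS470 black — skip
  CS301→CS450: CS450 black — skip
  CS301→CS420: CS420 black — skip
CS301 black
CS101 gray
  CS101→CS230: CS230 black — skip
  CS101→CS301: CS301 black — skip
  CS101→CS120: CS120 black — skip
CS101 black
CS340 gray
  CS340→CS301: CS301 black — skip
  CS340→CS101: CS101 black — skip
CS340 black
Every edge goes to a white or black vertex — no back edge, so the graph is acyclic.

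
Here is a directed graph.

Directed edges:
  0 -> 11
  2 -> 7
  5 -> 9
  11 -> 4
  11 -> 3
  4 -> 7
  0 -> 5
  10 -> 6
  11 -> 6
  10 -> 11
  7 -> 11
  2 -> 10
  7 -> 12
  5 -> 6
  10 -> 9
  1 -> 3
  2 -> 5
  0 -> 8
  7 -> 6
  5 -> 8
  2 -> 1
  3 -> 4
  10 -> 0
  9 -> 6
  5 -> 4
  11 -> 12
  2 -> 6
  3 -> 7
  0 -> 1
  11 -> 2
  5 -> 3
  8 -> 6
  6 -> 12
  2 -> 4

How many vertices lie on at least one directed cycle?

A vertex is on a directed cycle iff it belongs to a strongly connected component of size ≥ 2 (or has a self-loop).
The vertices on cycles are {0, 1, 2, 3, 4, 5, 7, 10, 11} — 9 in total.

9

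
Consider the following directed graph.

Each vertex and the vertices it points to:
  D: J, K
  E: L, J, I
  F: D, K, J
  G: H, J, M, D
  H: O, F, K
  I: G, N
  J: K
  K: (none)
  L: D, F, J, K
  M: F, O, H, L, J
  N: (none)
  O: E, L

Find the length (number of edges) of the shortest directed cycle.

For each vertex v, BFS finds the shortest path from v back to v.
The shortest such closed walk is E → I → G → M → O → E, length 5.

5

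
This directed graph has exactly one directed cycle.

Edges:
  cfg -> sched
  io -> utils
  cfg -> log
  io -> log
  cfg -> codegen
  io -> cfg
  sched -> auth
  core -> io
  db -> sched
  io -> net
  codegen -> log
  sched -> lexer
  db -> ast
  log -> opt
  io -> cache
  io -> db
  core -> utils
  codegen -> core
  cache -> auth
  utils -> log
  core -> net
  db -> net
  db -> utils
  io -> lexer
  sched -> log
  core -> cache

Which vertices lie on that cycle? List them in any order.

io, cfg, core, codegen

DFS with gray/black marking from core:
core gray
  utils gray
    log gray
      opt gray
      opt black
    log black
  utils black
  cache gray
    auth gray
    auth black
  cache black
  io gray
    net gray
    net black
    db gray
      db→utils: utils black — skip
      db→net: net black — skip
      sched gray
        sched→log: log black — skip
        sched→auth: auth black — skip
        lexer gray
        lexer black
      sched black
      ast gray
      ast black
    db black
    io→log: log black — skip
    cfg gray
      codegen gray
        codegen→log: log black — skip
        codegen→core: core is gray → back edge
Back edge closes the cycle core → io → cfg → codegen → core; its vertices are {io, cfg, core, codegen}.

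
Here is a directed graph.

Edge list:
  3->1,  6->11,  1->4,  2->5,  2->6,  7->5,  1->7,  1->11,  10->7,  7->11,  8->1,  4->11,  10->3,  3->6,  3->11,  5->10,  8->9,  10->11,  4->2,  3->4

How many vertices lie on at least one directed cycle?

A vertex is on a directed cycle iff it belongs to a strongly connected component of size ≥ 2 (or has a self-loop).
The vertices on cycles are {1, 2, 3, 4, 5, 7, 10} — 7 in total.

7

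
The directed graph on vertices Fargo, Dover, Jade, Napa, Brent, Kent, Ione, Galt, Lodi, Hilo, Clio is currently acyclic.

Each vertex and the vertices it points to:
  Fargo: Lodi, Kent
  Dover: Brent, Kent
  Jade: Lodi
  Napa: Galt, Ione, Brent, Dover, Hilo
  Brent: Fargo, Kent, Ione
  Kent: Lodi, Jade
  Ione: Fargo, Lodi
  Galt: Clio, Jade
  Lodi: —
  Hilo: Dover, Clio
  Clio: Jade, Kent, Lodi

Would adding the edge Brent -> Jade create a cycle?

No

Adding Brent→Jade creates a cycle iff Jade can already reach Brent.
Explore from Jade: no path reaches Brent. The graph stays acyclic.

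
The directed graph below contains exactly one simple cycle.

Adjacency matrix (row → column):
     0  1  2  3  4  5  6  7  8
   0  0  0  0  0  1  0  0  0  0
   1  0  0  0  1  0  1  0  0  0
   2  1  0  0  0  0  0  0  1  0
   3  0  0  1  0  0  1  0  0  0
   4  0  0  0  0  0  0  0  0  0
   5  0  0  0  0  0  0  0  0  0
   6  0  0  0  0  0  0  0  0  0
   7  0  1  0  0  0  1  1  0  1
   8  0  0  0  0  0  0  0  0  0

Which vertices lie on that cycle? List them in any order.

DFS with gray/black marking from 2:
2 gray
  7 gray
    6 gray
    6 black
    1 gray
      3 gray
        3→2: 2 is gray → back edge
Back edge closes the cycle 2 → 7 → 1 → 3 → 2; its vertices are {1, 2, 3, 7}.

1, 2, 3, 7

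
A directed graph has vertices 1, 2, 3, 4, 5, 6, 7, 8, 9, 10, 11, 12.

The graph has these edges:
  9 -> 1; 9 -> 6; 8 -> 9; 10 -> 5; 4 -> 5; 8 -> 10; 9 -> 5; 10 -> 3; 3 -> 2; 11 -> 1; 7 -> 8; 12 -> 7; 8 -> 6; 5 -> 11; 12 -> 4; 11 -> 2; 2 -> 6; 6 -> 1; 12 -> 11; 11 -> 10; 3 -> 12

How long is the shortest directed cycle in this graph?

3

For each vertex v, BFS finds the shortest path from v back to v.
The shortest such closed walk is 11 → 10 → 5 → 11, length 3.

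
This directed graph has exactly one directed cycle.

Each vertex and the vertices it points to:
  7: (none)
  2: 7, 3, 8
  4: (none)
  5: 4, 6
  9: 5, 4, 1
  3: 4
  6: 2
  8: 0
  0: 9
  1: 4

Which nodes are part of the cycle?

0, 2, 5, 6, 8, 9

DFS with gray/black marking from 6:
6 gray
  2 gray
    7 gray
    7 black
    3 gray
      4 gray
      4 black
    3 black
    8 gray
      0 gray
        9 gray
          5 gray
            5→4: 4 black — skip
            5→6: 6 is gray → back edge
Back edge closes the cycle 6 → 2 → 8 → 0 → 9 → 5 → 6; its vertices are {0, 2, 5, 6, 8, 9}.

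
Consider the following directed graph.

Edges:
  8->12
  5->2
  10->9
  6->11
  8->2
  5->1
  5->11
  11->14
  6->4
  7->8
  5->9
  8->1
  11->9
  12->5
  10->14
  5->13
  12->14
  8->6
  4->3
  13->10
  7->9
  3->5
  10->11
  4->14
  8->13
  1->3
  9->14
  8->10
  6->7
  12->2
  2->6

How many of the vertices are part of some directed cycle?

9

A vertex is on a directed cycle iff it belongs to a strongly connected component of size ≥ 2 (or has a self-loop).
The vertices on cycles are {1, 2, 3, 4, 5, 6, 7, 8, 12} — 9 in total.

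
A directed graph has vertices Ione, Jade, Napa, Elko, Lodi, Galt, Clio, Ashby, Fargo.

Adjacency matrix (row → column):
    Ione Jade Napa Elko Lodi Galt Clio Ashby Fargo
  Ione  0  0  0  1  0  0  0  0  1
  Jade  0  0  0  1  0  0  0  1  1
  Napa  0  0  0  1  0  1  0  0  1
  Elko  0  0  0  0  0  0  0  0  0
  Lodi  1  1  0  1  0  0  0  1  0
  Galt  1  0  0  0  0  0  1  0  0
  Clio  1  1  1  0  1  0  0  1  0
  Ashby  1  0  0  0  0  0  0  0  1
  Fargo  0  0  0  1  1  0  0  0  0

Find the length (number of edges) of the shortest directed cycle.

For each vertex v, BFS finds the shortest path from v back to v.
The shortest such closed walk is Clio → Napa → Galt → Clio, length 3.

3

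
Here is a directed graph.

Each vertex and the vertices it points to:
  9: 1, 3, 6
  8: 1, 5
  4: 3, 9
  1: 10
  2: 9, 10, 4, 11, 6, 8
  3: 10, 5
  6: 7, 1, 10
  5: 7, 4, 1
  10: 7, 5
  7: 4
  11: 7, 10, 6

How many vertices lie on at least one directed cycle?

A vertex is on a directed cycle iff it belongs to a strongly connected component of size ≥ 2 (or has a self-loop).
The vertices on cycles are {1, 3, 4, 5, 6, 7, 9, 10} — 8 in total.

8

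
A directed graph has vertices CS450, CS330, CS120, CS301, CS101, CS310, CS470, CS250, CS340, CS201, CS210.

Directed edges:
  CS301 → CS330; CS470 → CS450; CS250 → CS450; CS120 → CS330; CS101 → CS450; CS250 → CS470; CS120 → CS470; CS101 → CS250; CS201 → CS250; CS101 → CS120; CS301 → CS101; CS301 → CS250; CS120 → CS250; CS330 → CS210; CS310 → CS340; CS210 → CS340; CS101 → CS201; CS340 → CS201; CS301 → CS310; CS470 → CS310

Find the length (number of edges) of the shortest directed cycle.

5

For each vertex v, BFS finds the shortest path from v back to v.
The shortest such closed walk is CS201 → CS250 → CS470 → CS310 → CS340 → CS201, length 5.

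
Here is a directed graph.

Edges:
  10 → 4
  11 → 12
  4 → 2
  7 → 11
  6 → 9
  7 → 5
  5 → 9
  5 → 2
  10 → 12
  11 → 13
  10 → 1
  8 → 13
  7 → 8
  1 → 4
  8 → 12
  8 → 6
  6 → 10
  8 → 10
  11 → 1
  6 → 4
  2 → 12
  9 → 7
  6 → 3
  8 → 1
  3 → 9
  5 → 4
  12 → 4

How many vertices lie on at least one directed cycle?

9

A vertex is on a directed cycle iff it belongs to a strongly connected component of size ≥ 2 (or has a self-loop).
The vertices on cycles are {2, 3, 4, 5, 6, 7, 8, 9, 12} — 9 in total.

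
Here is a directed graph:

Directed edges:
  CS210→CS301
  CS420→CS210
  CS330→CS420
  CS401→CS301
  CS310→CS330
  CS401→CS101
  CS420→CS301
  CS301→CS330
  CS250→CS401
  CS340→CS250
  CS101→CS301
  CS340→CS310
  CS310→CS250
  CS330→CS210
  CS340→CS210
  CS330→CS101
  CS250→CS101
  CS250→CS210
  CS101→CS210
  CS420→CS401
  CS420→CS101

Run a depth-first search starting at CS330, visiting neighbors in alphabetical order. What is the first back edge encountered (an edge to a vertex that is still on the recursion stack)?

CS301→CS330

DFS from CS330 (visiting neighbors in alphabetical order); mark gray on enter, black on exit:
CS330 gray
  CS101 gray
    CS210 gray
      CS301 gray
        CS301→CS330: CS330 is gray → back edge
First back edge: CS301 → CS330.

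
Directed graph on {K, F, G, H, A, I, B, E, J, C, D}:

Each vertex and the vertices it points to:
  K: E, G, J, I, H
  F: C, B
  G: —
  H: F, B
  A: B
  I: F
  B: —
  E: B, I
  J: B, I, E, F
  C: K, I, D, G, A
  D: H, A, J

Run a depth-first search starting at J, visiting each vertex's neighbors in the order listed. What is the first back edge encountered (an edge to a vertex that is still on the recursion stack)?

DFS from J (visiting each vertex's neighbors in the order listed); mark gray on enter, black on exit:
J gray
  B gray
  B black
  I gray
    F gray
      C gray
        K gray
          E gray
            E→B: B black — skip
            E→I: I is gray → back edge
First back edge: E → I.

E->I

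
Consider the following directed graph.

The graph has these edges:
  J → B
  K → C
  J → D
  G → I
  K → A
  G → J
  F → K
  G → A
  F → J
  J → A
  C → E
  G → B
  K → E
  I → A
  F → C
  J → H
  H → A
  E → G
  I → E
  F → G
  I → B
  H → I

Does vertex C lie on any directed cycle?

No

C lies on a cycle iff there is a path from C back to itself.
Exploring from C, it never reaches itself; equivalently, its strongly connected component is a singleton.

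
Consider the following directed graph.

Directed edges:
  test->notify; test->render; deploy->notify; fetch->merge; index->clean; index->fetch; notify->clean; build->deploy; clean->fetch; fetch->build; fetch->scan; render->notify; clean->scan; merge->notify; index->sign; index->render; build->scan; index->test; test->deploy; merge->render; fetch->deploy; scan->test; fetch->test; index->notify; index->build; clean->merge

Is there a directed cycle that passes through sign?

No

sign lies on a cycle iff there is a path from sign back to itself.
Exploring from sign, it never reaches itself; equivalently, its strongly connected component is a singleton.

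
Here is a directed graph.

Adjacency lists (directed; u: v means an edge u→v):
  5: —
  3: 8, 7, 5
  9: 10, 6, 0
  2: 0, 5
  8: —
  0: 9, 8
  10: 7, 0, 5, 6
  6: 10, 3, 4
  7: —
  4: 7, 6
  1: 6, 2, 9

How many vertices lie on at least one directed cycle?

5

A vertex is on a directed cycle iff it belongs to a strongly connected component of size ≥ 2 (or has a self-loop).
The vertices on cycles are {0, 4, 6, 9, 10} — 5 in total.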